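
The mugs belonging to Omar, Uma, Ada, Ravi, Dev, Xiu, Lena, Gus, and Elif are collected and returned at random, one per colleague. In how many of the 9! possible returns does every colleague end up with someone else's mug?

Let Aᵢ be the assignments in which colleague i gets their own mug. We want the size of the complement of A₁∪…∪A_9.
By inclusion–exclusion this is Σ_{j=0}^{9} (−1)^j C(9,j)·(9−j)!.
Computing: 362880 − 362880 + 181440 − 60480 + 15120 − 3024 + 504 − 72 + 9 − 1 = 133496.

133496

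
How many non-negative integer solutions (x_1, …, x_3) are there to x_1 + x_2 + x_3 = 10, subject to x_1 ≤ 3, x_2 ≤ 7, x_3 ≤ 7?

26

By stars and bars, unrestricted non-negative solutions to x_1+…+x_3 = 10 number C(10+2,2) = 66.
Subtract solutions that violate a single cap (substitute x_i' = x_i − (cap_i+1)): x_1 ≥ 4 gives C(8,2) = 28; x_2 ≥ 8 gives C(4,2) = 6; x_3 ≥ 8 gives C(4,2) = 6. Together 40.
No two caps can be exceeded simultaneously, so the pair terms are all 0.
By inclusion–exclusion the count is 66 − 40 + 0 = 26.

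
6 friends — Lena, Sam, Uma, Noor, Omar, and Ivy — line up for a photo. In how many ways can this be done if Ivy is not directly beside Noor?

480

There are 6! = 720 arrangements in all. If Ivy and Noor are adjacent, merging them into one block gives 2·(5)! = 240 arrangements.
Complementary counting: 720 − 240 = 480.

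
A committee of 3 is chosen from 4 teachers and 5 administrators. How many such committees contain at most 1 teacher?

Split by how many teachers are chosen (0 through 1).
Sum: C(4,0)·C(5,3) + C(4,1)·C(5,2) = 10 + 40 = 50.

50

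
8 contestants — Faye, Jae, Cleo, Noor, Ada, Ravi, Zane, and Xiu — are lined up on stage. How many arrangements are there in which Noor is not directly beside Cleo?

There are 8! = 40320 arrangements in all. If Noor and Cleo are adjacent, merging them into one block gives 2·(7)! = 10080 arrangements.
Complementary counting: 40320 − 10080 = 30240.

30240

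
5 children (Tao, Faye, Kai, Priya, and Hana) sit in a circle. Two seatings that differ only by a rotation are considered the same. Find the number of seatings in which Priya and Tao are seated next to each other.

Treat {Priya, Tao} as one unit (2 internal orders) and seat the resulting 4 units around the table: (3)! circular arrangements.
So 2 × (3)! = 2 × 6 = 12.

12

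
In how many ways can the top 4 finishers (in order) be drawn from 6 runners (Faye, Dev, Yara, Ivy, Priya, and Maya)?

360

This is an ordered selection of 4 from 6: P(6,4).
That gives 6 × 5 × 4 × 3 = 360.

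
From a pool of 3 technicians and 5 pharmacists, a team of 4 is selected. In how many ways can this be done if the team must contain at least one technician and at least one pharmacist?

Unrestricted: C(8,4) = 70 ways to pick any 4 of the 8.
Subtract selections that omit an entire group: no technicians → C(5,4) = 5; no pharmacists → C(3,4) = 0.
Both groups omitted at once is impossible, so 70 − 5 = 65.

65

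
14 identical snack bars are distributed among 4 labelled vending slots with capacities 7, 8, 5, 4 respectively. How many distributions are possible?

Ignoring the caps, the number of non-negative solutions to x_1+…+x_4 = 14 is C(17,3) = 680.
Subtract solutions that violate a single cap (substitute x_i' = x_i − (cap_i+1)): x_1 ≥ 8 gives C(9,3) = 84; x_2 ≥ 9 gives C(8,3) = 56; x_3 ≥ 6 gives C(11,3) = 165; x_4 ≥ 5 gives C(12,3) = 220. Together 525.
Add back pairs where two caps are both exceeded: 0 + 1 + 4 + 0 + 1 + 20 = 26.
By inclusion–exclusion the count is 680 − 525 + 26 = 181.

181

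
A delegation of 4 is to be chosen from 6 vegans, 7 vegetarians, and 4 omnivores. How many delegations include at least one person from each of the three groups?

1176

Unrestricted: C(17,4) = 2380 ways to pick any 4 of the 17.
Subtract selections that omit an entire group: no vegans → C(11,4) = 330; no vegetarians → C(10,4) = 210; no omnivores → C(13,4) = 715.
Add back selections omitting two groups (i.e. drawn from a single group): C(6,4) + C(7,4) + C(4,4) = 51.
By inclusion–exclusion: 2380 − 1255 + 51 = 1176.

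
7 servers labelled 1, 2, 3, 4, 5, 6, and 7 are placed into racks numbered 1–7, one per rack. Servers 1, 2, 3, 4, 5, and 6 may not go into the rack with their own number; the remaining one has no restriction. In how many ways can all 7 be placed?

2119

Let Aᵢ (for 1 ≤ i ≤ 6) be the placements that put server i in its forbidden rack. Any j of these fix j positions, leaving (7−j)! ways to fill the rest, and there are C(6,j) ways to pick which j.
By inclusion–exclusion, the number of valid placements is Σ_{j=0}^{6} (−1)^j C(6,j)·(7−j)!.
Computing: 5040 − 4320 + 1800 − 480 + 90 − 12 + 1 = 2119.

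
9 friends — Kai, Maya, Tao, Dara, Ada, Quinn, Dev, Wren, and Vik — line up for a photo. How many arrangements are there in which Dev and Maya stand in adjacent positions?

Place the 7 others and the Dev-Maya pair as 8 objects in a line; the pair has 2 internal arrangements.
That gives 2 × 8! = 2 × 40320 = 80640.

80640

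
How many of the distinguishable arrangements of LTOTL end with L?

12

With the last slot taken by L, it remains to arrange the other 4 letters (TOTL).
Those 4 letters have T appearing twice, giving (4)!/(2!) = 12.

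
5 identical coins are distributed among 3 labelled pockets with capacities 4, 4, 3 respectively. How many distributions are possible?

Ignoring the caps, the number of non-negative solutions to x_1+…+x_3 = 5 is C(7,2) = 21.
Subtract solutions that violate a single cap (substitute x_i' = x_i − (cap_i+1)): x_1 ≥ 5 gives C(2,2) = 1; x_2 ≥ 5 gives C(2,2) = 1; x_3 ≥ 4 gives C(3,2) = 3. Together 5.
No two caps can be exceeded simultaneously, so the pair terms are all 0.
By inclusion–exclusion the count is 21 − 5 + 0 = 16.

16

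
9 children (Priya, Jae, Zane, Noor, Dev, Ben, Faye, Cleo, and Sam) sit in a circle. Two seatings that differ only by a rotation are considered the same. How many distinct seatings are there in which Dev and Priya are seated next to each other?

10080

Glue Dev and Priya into a block (2 internal orders). Seating 8 units around a circle gives (7)! arrangements.
So 2 × (7)! = 2 × 5040 = 10080.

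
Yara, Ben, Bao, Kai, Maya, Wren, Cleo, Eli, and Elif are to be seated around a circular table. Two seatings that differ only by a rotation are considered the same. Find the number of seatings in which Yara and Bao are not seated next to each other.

Without the restriction there are (8)! = 40320 seatings.
Seatings with Yara beside Bao: treat them as a block with 2 internal orders, giving 2 × (7)! = 10080.
Subtracting, 40320 − 10080 = 30240.

30240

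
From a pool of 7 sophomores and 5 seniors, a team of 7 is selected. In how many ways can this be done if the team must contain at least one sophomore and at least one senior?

791

Unrestricted: C(12,7) = 792 ways to pick any 7 of the 12.
Subtract selections that omit an entire group: no sophomores → C(5,7) = 0; no seniors → C(7,7) = 1.
Both groups omitted at once is impossible, so 792 − 1 = 791.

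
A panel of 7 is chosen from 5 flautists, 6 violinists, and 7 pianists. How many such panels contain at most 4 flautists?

31746

Split by how many flautists are chosen (0 through 4).
Sum: C(5,0)·C(13,7) + C(5,1)·C(13,6) + C(5,2)·C(13,5) + C(5,3)·C(13,4) + C(5,4)·C(13,3) = 1716 + 8580 + 12870 + 7150 + 1430 = 31746.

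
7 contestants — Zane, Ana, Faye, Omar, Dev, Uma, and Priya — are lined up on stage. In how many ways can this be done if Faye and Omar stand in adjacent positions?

Place the 5 others and the Faye-Omar pair as 6 objects in a line; the pair has 2 internal arrangements.
That gives 2 × 6! = 2 × 720 = 1440.

1440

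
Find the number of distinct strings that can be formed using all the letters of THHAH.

Letter multiplicities in THHAH: A×1, H×3, T×1.
Dividing 5! = 120 by 3! = 6 for the repeated letters gives 20.

20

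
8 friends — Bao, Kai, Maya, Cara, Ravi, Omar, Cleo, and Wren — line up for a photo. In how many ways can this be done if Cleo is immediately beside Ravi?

Place the 6 others and the Cleo-Ravi pair as 7 objects in a line; the pair has 2 internal arrangements.
So the count is 2·(7)! = 10080.

10080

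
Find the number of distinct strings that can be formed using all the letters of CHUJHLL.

1260

The 7 letters of CHUJHLL have repeats: H appearing twice and L appearing twice.
The number of distinct arrangements is 7!/(2!·2!) = 5040/4 = 1260.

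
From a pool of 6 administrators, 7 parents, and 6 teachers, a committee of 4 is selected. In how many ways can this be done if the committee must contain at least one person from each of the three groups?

With no constraint there are C(19,4) = 3876 possible selections.
Subtract selections that omit an entire group: no administrators → C(13,4) = 715; no parents → C(12,4) = 495; no teachers → C(13,4) = 715.
Add back selections omitting two groups (i.e. drawn from a single group): C(6,4) + C(7,4) + C(6,4) = 65.
By inclusion–exclusion: 3876 − 1925 + 65 = 2016.

2016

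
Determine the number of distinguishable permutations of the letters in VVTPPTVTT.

The 9 letters of VVTPPTVTT have repeats: P appearing twice, T appearing 4 times, and V appearing 3 times.
So there are 9! / (4!·3!·2!) = 1260 distinguishable arrangements.

1260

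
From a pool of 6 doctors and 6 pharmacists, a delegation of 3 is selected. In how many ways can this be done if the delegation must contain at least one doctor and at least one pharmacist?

180

Unrestricted: C(12,3) = 220 ways to pick any 3 of the 12.
Selections missing a whole group: no doctors → C(6,3) = 20; no pharmacists → C(6,3) = 20.
Both groups omitted at once is impossible, so 220 − 40 = 180.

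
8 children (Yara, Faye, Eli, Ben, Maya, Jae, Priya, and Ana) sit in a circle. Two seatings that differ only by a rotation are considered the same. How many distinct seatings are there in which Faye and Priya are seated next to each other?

Treat {Faye, Priya} as one unit (2 internal orders) and seat the resulting 7 units around the table: (6)! circular arrangements.
So 2 × (6)! = 2 × 720 = 1440.

1440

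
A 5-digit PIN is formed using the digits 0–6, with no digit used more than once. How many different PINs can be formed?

With no repetition, fill the 5 digits in order: 7 choices, then 6, down to 3.
That product is 7 × 6 × 5 × 4 × 3 = 2520.

2520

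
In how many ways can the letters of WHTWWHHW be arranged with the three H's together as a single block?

Treat the 3 copies of H as a single block. The multiset to arrange is then {HHH, T, W, W, W, W}, 6 items in all.
That gives (6)!/(4!) = 30 arrangements.

30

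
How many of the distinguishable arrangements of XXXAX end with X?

4

Fix X in the last position and arrange the remaining 4 letters.
Those 4 letters have X appearing 3 times, giving (4)!/(3!) = 4.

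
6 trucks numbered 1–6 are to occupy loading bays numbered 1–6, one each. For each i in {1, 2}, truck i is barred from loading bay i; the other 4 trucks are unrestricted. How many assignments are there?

504

Let Aᵢ (for i ∈ {1, 2}) be the placements that put truck i in its forbidden loading bay. Any j of these fix j positions, leaving (6−j)! ways to fill the rest, and there are C(2,j) ways to pick which j.
By inclusion–exclusion, the number of valid placements is Σ_{j=0}^{2} (−1)^j C(2,j)·(6−j)!.
Computing: 720 − 240 + 24 = 504.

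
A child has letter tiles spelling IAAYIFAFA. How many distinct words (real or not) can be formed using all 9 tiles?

IAAYIFAFA has 9 letters with A appearing 4 times, F appearing twice, and I appearing twice.
The number of distinct arrangements is 9!/(4!·2!·2!) = 362880/96 = 3780.

3780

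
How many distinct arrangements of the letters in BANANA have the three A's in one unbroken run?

Treat the 3 copies of A as a single block. The multiset to arrange is then {AAA, B, N, N}, 4 items in all.
That gives (4)!/(2!) = 12 arrangements.

12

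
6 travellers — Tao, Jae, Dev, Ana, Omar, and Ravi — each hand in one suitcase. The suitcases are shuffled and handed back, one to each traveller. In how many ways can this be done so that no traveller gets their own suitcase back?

Let Aᵢ be the assignments in which traveller i gets their own suitcase. We want the size of the complement of A₁∪…∪A_6.
By inclusion–exclusion this is Σ_{j=0}^{6} (−1)^j C(6,j)·(6−j)!.
Computing: 720 − 720 + 360 − 120 + 30 − 6 + 1 = 265.

265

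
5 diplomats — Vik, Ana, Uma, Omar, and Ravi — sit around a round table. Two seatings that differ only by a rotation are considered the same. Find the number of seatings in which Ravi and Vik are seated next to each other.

12

Glue Ravi and Vik into a block (2 internal orders). Seating 4 units around a circle gives (3)! arrangements.
So 2 × (3)! = 2 × 6 = 12.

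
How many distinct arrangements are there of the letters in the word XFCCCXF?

XFCCCXF has 7 letters with C appearing 3 times, F appearing twice, and X appearing twice.
The number of distinct arrangements is 7!/(3!·2!·2!) = 5040/24 = 210.

210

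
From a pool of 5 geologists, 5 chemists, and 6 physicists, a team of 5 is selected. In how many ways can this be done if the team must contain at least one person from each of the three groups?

Total 5-person selections from all 16: C(16,5) = 4368.
Selections missing a whole group: no geologists → C(11,5) = 462; no chemists → C(11,5) = 462; no physicists → C(10,5) = 252.
Add back selections omitting two groups (i.e. drawn from a single group): C(5,5) + C(5,5) + C(6,5) = 8.
By inclusion–exclusion: 4368 − 1176 + 8 = 3200.

3200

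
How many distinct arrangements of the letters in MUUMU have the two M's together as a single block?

4

Treat the 2 copies of M as a single block. The multiset to arrange is then {MM, U, U, U}, 4 items in all.
That gives (4)!/(3!) = 4 arrangements.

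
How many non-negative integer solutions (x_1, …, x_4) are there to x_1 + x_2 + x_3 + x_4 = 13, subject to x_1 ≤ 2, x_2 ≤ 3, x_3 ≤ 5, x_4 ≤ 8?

42

By stars and bars, unrestricted non-negative solutions to x_1+…+x_4 = 13 number C(13+3,3) = 560.
Subtract solutions that violate a single cap (substitute x_i' = x_i − (cap_i+1)): x_1 ≥ 3 gives C(13,3) = 286; x_2 ≥ 4 gives C(12,3) = 220; x_3 ≥ 6 gives C(10,3) = 120; x_4 ≥ 9 gives C(7,3) = 35. Together 661.
Add back pairs where two caps are both exceeded: 84 + 35 + 4 + 20 + 1 + 0 = 144.
Subtract triples: 1 + 0 + 0 + 0 = 1.
By inclusion–exclusion the count is 560 − 661 + 144 − 1 = 42.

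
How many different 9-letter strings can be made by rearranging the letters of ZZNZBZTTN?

The 9 letters of ZZNZBZTTN have repeats: N appearing twice, T appearing twice, and Z appearing 4 times.
The number of distinct arrangements is 9!/(4!·2!·2!) = 362880/96 = 3780.

3780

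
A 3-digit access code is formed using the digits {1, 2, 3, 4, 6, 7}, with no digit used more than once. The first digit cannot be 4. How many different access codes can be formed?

100

The first digit has 6−1 = 5 choices (anything except 4).
The remaining 2 digits are filled from the other 5 symbols without repetition: 5 × 4 = 20.
Total: 5 × 20 = 100.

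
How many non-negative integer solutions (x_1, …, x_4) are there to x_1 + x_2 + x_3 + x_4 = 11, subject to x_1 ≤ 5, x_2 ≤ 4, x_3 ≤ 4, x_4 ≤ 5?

By stars and bars, unrestricted non-negative solutions to x_1+…+x_4 = 11 number C(11+3,3) = 364.
Subtract solutions that violate a single cap (substitute x_i' = x_i − (cap_i+1)): x_1 ≥ 6 gives C(8,3) = 56; x_2 ≥ 5 gives C(9,3) = 84; x_3 ≥ 5 gives C(9,3) = 84; x_4 ≥ 6 gives C(8,3) = 56. Together 280.
Add back pairs where two caps are both exceeded: 1 + 1 + 0 + 4 + 1 + 1 = 8.
By inclusion–exclusion the count is 364 − 280 + 8 = 92.

92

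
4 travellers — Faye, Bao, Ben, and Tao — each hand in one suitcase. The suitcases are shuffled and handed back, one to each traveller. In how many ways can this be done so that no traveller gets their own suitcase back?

9

Let Aᵢ be the assignments in which traveller i gets their own suitcase. We want the size of the complement of A₁∪…∪A_4.
By inclusion–exclusion this is Σ_{j=0}^{4} (−1)^j C(4,j)·(4−j)!.
Computing: 24 − 24 + 12 − 4 + 1 = 9.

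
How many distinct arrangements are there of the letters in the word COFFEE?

180

COFFEE has 6 letters with E appearing twice and F appearing twice.
Dividing 6! = 720 by 2!·2! = 4 for the repeated letters gives 180.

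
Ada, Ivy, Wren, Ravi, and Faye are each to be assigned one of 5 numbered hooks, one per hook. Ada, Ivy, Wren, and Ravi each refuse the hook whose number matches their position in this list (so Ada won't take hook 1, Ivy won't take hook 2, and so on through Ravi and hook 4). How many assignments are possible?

Let Aᵢ (for 1 ≤ i ≤ 4) be the placements that put person i in their forbidden hook. Any j of these fix j positions, leaving (5−j)! ways to fill the rest, and there are C(4,j) ways to pick which j.
By inclusion–exclusion, the number of valid placements is Σ_{j=0}^{4} (−1)^j C(4,j)·(5−j)!.
Computing: 120 − 96 + 36 − 8 + 1 = 53.

53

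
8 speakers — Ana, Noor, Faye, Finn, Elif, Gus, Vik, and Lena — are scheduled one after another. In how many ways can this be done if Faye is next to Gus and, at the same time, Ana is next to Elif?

Treat {Faye,Gus} as one block (2 orders) and {Ana,Elif} as another (2 orders).
That leaves 6 units to arrange: 2 × 2 × 6! = 4 × 720 = 2880.

2880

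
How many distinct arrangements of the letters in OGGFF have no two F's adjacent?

18

There are 5!/(2!·2!) = 30 arrangements of OGGFF in total.
Arrangements with the F's together: treat FF as one letter, giving (4)!/(2!) = 12.
Subtracting, 30 − 12 = 18 arrangements keep the F's apart.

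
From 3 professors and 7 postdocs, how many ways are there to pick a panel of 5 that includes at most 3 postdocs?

Split by how many postdocs are chosen (0 through 3).
Sum: C(7,0)·C(3,5) + C(7,1)·C(3,4) + C(7,2)·C(3,3) + C(7,3)·C(3,2) = 0 + 0 + 21 + 105 = 126.

126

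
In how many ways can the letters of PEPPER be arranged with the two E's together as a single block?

20

Treat the 2 copies of E as a single block. The multiset to arrange is then {EE, P, P, P, R}, 5 items in all.
That gives (5)!/(3!) = 20 arrangements.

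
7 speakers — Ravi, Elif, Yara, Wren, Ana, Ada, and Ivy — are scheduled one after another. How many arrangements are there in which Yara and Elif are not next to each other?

There are 7! = 5040 arrangements in all. If Yara and Elif are adjacent, merging them into one block gives 2·(6)! = 1440 arrangements.
So 5040 − 1440 = 3600 arrangements keep them apart.

3600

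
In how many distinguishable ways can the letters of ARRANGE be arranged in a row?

1260

Letter multiplicities in ARRANGE: A×2, E×1, G×1, N×1, R×2.
So there are 7! / (2!·2!) = 1260 distinguishable arrangements.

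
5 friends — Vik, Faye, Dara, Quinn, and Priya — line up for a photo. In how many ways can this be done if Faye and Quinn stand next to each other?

Glue Faye and Quinn into one block (2 internal orders), leaving 4 units to arrange in a row.
That gives 2 × 4! = 2 × 24 = 48.

48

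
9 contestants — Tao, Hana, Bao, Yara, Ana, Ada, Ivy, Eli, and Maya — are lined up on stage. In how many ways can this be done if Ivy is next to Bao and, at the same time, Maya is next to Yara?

20160

Treat {Ivy,Bao} as one block (2 orders) and {Maya,Yara} as another (2 orders).
That leaves 7 units to arrange: 2 × 2 × 7! = 4 × 5040 = 20160.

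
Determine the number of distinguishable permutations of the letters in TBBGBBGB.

Letter multiplicities in TBBGBBGB: B×5, G×2, T×1.
The number of distinct arrangements is 8!/(5!·2!) = 40320/240 = 168.

168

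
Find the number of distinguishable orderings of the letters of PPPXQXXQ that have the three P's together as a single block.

60

Treat the 3 copies of P as a single block. The multiset to arrange is then {PPP, Q, Q, X, X, X}, 6 items in all.
That gives (6)!/(3!·2!) = 60 arrangements.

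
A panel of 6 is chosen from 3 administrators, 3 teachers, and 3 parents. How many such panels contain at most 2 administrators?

Split by how many administrators are chosen (0 through 2).
Sum: C(3,0)·C(6,6) + C(3,1)·C(6,5) + C(3,2)·C(6,4) = 1 + 18 + 45 = 64.

64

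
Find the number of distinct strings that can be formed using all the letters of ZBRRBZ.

90

ZBRRBZ has 6 letters with B appearing twice, R appearing twice, and Z appearing twice.
Dividing 6! = 720 by 2!·2!·2! = 8 for the repeated letters gives 90.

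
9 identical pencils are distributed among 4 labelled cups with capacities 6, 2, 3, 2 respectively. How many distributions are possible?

Ignoring the caps, the number of non-negative solutions to x_1+…+x_4 = 9 is C(12,3) = 220.
Subtract solutions that violate a single cap (substitute x_i' = x_i − (cap_i+1)): x_1 ≥ 7 gives C(5,3) = 10; x_2 ≥ 3 gives C(9,3) = 84; x_3 ≥ 4 gives C(8,3) = 56; x_4 ≥ 3 gives C(9,3) = 84. Together 234.
Add back pairs where two caps are both exceeded: 0 + 0 + 0 + 10 + 20 + 10 = 40.
By inclusion–exclusion the count is 220 − 234 + 40 = 26.

26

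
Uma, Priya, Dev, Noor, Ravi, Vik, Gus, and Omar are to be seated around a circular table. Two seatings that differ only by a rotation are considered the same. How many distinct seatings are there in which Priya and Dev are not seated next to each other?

3600

All circular seatings of 8 people number (7)! = 5040.
Those with Priya next to Dev: fuse the pair into one unit and seat 7 units around a circle — 2·(6)! = 1440.
Subtracting, 5040 − 1440 = 3600.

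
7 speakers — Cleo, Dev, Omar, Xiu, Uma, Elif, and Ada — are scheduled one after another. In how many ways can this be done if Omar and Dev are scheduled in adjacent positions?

1440

Place the 5 others and the Omar-Dev pair as 6 objects in a line; the pair has 2 internal arrangements.
So the count is 2·(6)! = 1440.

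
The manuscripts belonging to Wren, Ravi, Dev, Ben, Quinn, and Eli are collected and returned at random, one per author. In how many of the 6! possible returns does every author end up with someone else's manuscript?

Let Aᵢ be the assignments in which author i gets their own manuscript. We want the size of the complement of A₁∪…∪A_6.
By inclusion–exclusion this is Σ_{j=0}^{6} (−1)^j C(6,j)·(6−j)!.
Computing: 720 − 720 + 360 − 120 + 30 − 6 + 1 = 265.

265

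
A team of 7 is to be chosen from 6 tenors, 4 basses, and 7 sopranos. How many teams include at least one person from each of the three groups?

With no constraint there are C(17,7) = 19448 possible selections.
Subtract selections that omit an entire group: no tenors → C(11,7) = 330; no basses → C(13,7) = 1716; no sopranos → C(10,7) = 120.
Add back selections omitting two groups (i.e. drawn from a single group): C(6,7) + C(4,7) + C(7,7) = 1.
By inclusion–exclusion: 19448 − 2166 + 1 = 17283.

17283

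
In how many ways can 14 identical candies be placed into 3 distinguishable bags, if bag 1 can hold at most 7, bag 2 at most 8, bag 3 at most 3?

14

Without the upper bounds there are C(16,2) = 120 ways to split 14 among 3 bags.
Subtract solutions that violate a single cap (substitute x_i' = x_i − (cap_i+1)): x_1 ≥ 8 gives C(8,2) = 28; x_2 ≥ 9 gives C(7,2) = 21; x_3 ≥ 4 gives C(12,2) = 66. Together 115.
Add back pairs where two caps are both exceeded: 0 + 6 + 3 = 9.
By inclusion–exclusion the count is 120 − 115 + 9 = 14.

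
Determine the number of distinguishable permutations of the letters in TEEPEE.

30

TEEPEE has 6 letters with E appearing 4 times.
Dividing 6! = 720 by 4! = 24 for the repeated letters gives 30.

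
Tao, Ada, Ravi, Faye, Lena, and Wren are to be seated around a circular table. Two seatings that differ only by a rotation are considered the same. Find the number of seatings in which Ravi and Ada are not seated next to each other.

72

All circular seatings of 6 people number (5)! = 120.
Seatings with Ravi beside Ada: treat them as a block with 2 internal orders, giving 2 × (4)! = 48.
Subtracting, 120 − 48 = 72.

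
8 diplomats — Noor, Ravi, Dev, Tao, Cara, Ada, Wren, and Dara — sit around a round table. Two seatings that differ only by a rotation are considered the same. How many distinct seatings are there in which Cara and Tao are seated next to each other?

1440

Glue Cara and Tao into a block (2 internal orders). Seating 7 units around a circle gives (6)! arrangements.
So 2 × (6)! = 2 × 720 = 1440.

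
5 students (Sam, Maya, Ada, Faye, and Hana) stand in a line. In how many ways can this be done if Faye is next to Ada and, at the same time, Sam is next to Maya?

24

Treat {Faye,Ada} as one block (2 orders) and {Sam,Maya} as another (2 orders).
That leaves 3 units to arrange: 2 × 2 × 3! = 4 × 6 = 24.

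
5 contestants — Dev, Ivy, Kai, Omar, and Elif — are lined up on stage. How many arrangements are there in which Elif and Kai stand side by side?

Treat {Elif, Kai} as a single unit. There are 4 units to order, and the pair itself can be ordered 2 ways.
So the count is 2·(4)! = 48.

48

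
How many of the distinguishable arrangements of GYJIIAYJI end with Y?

3360

Fix Y in the last position and arrange the remaining 8 letters.
Those 8 letters have I appearing 3 times and J appearing twice, giving (8)!/(3!·2!) = 3360.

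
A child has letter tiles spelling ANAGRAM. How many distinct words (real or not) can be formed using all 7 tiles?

The 7 letters of ANAGRAM have repeats: A appearing 3 times.
Dividing 7! = 5040 by 3! = 6 for the repeated letters gives 840.

840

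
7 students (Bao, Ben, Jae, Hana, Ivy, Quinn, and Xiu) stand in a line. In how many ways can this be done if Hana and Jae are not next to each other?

3600

There are 7! = 5040 arrangements in all. If Hana and Jae are adjacent, merging them into one block gives 2·(6)! = 1440 arrangements.
Complementary counting: 5040 − 1440 = 3600.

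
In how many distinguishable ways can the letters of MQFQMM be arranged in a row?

Letter multiplicities in MQFQMM: F×1, M×3, Q×2.
So there are 6! / (3!·2!) = 60 distinguishable arrangements.

60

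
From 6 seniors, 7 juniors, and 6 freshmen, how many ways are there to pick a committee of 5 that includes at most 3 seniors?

Split by how many seniors are chosen (0 through 3).
Sum: C(6,0)·C(13,5) + C(6,1)·C(13,4) + C(6,2)·C(13,3) + C(6,3)·C(13,2) = 1287 + 4290 + 4290 + 1560 = 11427.

11427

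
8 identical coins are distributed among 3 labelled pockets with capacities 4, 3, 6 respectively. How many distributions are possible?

17

Without the upper bounds there are C(10,2) = 45 ways to split 8 among 3 pockets.
Subtract solutions that violate a single cap (substitute x_i' = x_i − (cap_i+1)): x_1 ≥ 5 gives C(5,2) = 10; x_2 ≥ 4 gives C(6,2) = 15; x_3 ≥ 7 gives C(3,2) = 3. Together 28.
No two caps can be exceeded simultaneously, so the pair terms are all 0.
By inclusion–exclusion the count is 45 − 28 + 0 = 17.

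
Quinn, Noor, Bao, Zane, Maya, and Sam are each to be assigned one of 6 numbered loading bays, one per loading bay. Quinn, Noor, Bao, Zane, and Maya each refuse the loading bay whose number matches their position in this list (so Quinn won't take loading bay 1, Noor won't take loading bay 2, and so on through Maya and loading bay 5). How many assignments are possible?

Let Aᵢ (for 1 ≤ i ≤ 5) be the placements that put person i in their forbidden loading bay. Any j of these fix j positions, leaving (6−j)! ways to fill the rest, and there are C(5,j) ways to pick which j.
By inclusion–exclusion, the number of valid placements is Σ_{j=0}^{5} (−1)^j C(5,j)·(6−j)!.
Computing: 720 − 600 + 240 − 60 + 10 − 1 = 309.

309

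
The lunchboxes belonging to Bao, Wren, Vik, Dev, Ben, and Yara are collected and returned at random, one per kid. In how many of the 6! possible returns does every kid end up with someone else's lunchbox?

265

This is the derangement count D_6: permutations of 6 items with no fixed point.
By inclusion–exclusion this is Σ_{j=0}^{6} (−1)^j C(6,j)·(6−j)!.
Computing: 720 − 720 + 360 − 120 + 30 − 6 + 1 = 265.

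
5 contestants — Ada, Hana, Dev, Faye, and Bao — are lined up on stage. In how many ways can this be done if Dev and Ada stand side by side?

48

Treat {Dev, Ada} as a single unit. There are 4 units to order, and the pair itself can be ordered 2 ways.
So the count is 2·(4)! = 48.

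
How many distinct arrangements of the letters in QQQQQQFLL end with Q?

168

Fix Q in the last position and arrange the remaining 8 letters.
Those 8 letters have L appearing twice and Q appearing 5 times, giving (8)!/(5!·2!) = 168.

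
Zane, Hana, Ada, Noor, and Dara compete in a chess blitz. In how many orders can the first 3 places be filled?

60

There are 5 choices for 1st place, 4 for 2nd, and 3 for 3rd.
That gives 5 × 4 × 3 = 60.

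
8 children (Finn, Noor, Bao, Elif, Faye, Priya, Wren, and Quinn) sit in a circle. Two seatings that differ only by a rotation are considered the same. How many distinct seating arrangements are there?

Around a circle, 8 distinct people have 8!/8 = (7)! = 5040 rotationally distinct seatings.

5040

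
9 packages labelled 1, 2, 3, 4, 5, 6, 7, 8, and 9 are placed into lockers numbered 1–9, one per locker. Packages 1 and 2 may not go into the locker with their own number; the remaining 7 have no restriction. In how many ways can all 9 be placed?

287280

Let Aᵢ (for i ∈ {1, 2}) be the placements that put package i in its forbidden locker. Any j of these fix j positions, leaving (9−j)! ways to fill the rest, and there are C(2,j) ways to pick which j.
By inclusion–exclusion, the number of valid placements is Σ_{j=0}^{2} (−1)^j C(2,j)·(9−j)!.
Computing: 362880 − 80640 + 5040 = 287280.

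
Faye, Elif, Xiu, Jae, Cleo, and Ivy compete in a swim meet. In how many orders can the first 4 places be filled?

360

This is an ordered selection of 4 from 6: P(6,4).
That gives 6 × 5 × 4 × 3 = 360.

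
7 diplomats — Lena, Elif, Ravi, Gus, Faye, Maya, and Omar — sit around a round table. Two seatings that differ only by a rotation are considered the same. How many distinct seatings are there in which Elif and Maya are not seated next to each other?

All circular seatings of 7 people number (6)! = 720.
Those with Elif next to Maya: fuse the pair into one unit and seat 6 units around a circle — 2·(5)! = 240.
Subtracting, 720 − 240 = 480.

480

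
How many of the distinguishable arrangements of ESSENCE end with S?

120

Fix S in the last position and arrange the remaining 6 letters.
Those 6 letters have E appearing 3 times, giving (6)!/(3!) = 120.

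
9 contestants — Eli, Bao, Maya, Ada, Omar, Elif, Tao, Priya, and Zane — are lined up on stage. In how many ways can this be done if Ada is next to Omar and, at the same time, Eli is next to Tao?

20160

Treat {Ada,Omar} as one block (2 orders) and {Eli,Tao} as another (2 orders).
That leaves 7 units to arrange: 2 × 2 × 7! = 4 × 5040 = 20160.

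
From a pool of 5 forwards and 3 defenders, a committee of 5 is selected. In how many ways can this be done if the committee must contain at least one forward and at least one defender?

Unrestricted: C(8,5) = 56 ways to pick any 5 of the 8.
Selections missing a whole group: no forwards → C(3,5) = 0; no defenders → C(5,5) = 1.
Both groups omitted at once is impossible, so 56 − 1 = 55.

55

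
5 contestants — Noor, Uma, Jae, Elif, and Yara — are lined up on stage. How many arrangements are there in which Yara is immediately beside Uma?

Glue Yara and Uma into one block (2 internal orders), leaving 4 units to arrange in a row.
So the count is 2·(4)! = 48.

48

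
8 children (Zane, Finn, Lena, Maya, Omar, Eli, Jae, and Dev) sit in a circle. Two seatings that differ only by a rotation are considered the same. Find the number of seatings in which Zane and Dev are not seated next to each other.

All circular seatings of 8 people number (7)! = 5040.
Seatings with Zane beside Dev: treat them as a block with 2 internal orders, giving 2 × (6)! = 1440.
Subtracting, 5040 − 1440 = 3600.

3600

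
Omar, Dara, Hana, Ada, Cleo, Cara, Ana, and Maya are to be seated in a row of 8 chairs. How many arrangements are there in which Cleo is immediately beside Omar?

10080

Place the 6 others and the Cleo-Omar pair as 7 objects in a line; the pair has 2 internal arrangements.
So the count is 2·(7)! = 10080.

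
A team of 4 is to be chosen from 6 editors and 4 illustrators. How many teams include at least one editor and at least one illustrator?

194

With no constraint there are C(10,4) = 210 possible selections.
Selections missing a whole group: no editors → C(4,4) = 1; no illustrators → C(6,4) = 15.
Both groups omitted at once is impossible, so 210 − 16 = 194.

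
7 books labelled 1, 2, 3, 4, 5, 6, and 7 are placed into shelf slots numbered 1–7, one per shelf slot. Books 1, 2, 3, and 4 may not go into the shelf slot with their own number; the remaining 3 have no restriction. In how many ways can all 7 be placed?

Let Aᵢ (for 1 ≤ i ≤ 4) be the placements that put book i in its forbidden shelf slot. Any j of these fix j positions, leaving (7−j)! ways to fill the rest, and there are C(4,j) ways to pick which j.
By inclusion–exclusion, the number of valid placements is Σ_{j=0}^{4} (−1)^j C(4,j)·(7−j)!.
Computing: 5040 − 2880 + 720 − 96 + 6 = 2790.

2790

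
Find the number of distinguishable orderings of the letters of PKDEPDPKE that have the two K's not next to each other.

Total arrangements of PKDEPDPKE: 9!/(3!·2!·2!·2!) = 7560.
Arrangements with the K's together: treat KK as one letter, giving (8)!/(3!·2!·2!) = 1680.
Subtracting, 7560 − 1680 = 5880 arrangements keep the K's apart.

5880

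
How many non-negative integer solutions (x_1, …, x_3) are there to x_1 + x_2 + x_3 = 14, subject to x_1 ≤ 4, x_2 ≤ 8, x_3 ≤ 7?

20

By stars and bars, unrestricted non-negative solutions to x_1+…+x_3 = 14 number C(14+2,2) = 120.
Subtract solutions that violate a single cap (substitute x_i' = x_i − (cap_i+1)): x_1 ≥ 5 gives C(11,2) = 55; x_2 ≥ 9 gives C(7,2) = 21; x_3 ≥ 8 gives C(8,2) = 28. Together 104.
Add back pairs where two caps are both exceeded: 1 + 3 + 0 = 4.
By inclusion–exclusion the count is 120 − 104 + 4 = 20.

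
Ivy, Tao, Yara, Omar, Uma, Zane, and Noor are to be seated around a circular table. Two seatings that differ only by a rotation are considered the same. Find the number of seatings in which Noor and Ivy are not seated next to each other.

Without the restriction there are (6)! = 720 seatings.
Those with Noor next to Ivy: fuse the pair into one unit and seat 6 units around a circle — 2·(5)! = 240.
Subtracting, 720 − 240 = 480.

480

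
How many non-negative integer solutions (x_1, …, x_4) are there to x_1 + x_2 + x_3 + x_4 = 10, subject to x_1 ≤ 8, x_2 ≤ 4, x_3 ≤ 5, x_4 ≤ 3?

Without the upper bounds there are C(13,3) = 286 ways to split 10 among 4 variables.
Subtract solutions that violate a single cap (substitute x_i' = x_i − (cap_i+1)): x_1 ≥ 9 gives C(4,3) = 4; x_2 ≥ 5 gives C(8,3) = 56; x_3 ≥ 6 gives C(7,3) = 35; x_4 ≥ 4 gives C(9,3) = 84. Together 179.
Add back pairs where two caps are both exceeded: 0 + 0 + 0 + 0 + 4 + 1 = 5.
By inclusion–exclusion the count is 286 − 179 + 5 = 112.

112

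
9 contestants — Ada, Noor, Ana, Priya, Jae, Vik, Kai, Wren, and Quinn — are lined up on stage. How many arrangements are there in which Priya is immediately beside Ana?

Place the 7 others and the Priya-Ana pair as 8 objects in a line; the pair has 2 internal arrangements.
That gives 2 × 8! = 2 × 40320 = 80640.

80640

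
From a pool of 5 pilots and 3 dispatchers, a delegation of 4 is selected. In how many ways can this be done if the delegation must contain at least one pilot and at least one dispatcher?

65

Unrestricted: C(8,4) = 70 ways to pick any 4 of the 8.
Subtract selections that omit an entire group: no pilots → C(3,4) = 0; no dispatchers → C(5,4) = 5.
Both groups omitted at once is impossible, so 70 − 5 = 65.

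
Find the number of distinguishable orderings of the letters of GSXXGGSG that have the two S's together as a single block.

Treat the 2 copies of S as a single block. The multiset to arrange is then {SS, G, G, G, G, X, X}, 7 items in all.
That gives (7)!/(4!·2!) = 105 arrangements.

105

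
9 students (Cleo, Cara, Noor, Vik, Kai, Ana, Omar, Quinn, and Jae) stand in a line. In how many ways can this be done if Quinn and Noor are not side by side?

There are 9! = 362880 arrangements in all. If Quinn and Noor are adjacent, merging them into one block gives 2·(8)! = 80640 arrangements.
So 362880 − 80640 = 282240 arrangements keep them apart.

282240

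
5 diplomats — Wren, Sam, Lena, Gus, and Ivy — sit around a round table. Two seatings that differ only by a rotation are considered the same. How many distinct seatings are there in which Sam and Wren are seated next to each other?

Treat {Sam, Wren} as one unit (2 internal orders) and seat the resulting 4 units around the table: (3)! circular arrangements.
So 2 × (3)! = 2 × 6 = 12.

12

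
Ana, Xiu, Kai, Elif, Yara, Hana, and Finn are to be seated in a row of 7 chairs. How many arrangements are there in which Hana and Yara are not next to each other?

There are 7! = 5040 arrangements in all. If Hana and Yara are adjacent, merging them into one block gives 2·(6)! = 1440 arrangements.
Complementary counting: 5040 − 1440 = 3600.

3600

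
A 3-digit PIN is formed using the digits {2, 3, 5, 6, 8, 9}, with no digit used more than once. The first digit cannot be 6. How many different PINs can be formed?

100

The first digit has 6−1 = 5 choices (anything except 6).
The remaining 2 digits are filled from the other 5 symbols without repetition: 5 × 4 = 20.
Total: 5 × 20 = 100.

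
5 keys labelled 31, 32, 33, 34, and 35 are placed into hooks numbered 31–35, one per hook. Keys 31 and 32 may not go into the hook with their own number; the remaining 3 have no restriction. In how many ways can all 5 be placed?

78

Let Aᵢ (for i ∈ {31, 32}) be the placements that put key i in its forbidden hook. Any j of these fix j positions, leaving (5−j)! ways to fill the rest, and there are C(2,j) ways to pick which j.
By inclusion–exclusion, the number of valid placements is Σ_{j=0}^{2} (−1)^j C(2,j)·(5−j)!.
Computing: 120 − 48 + 6 = 78.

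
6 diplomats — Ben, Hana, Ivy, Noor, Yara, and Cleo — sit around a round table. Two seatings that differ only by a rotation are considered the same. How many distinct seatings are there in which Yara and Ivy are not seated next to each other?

All circular seatings of 6 people number (5)! = 120.
Those with Yara next to Ivy: fuse the pair into one unit and seat 5 units around a circle — 2·(4)! = 48.
Subtracting, 120 − 48 = 72.

72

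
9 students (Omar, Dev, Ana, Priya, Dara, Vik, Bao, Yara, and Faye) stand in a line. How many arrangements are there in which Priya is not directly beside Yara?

282240

Of the 9! = 362880 arrangements, those with Priya and Yara adjacent number 2 × 8! = 80640 (treat the pair as a block with 2 internal orders).
So 362880 − 80640 = 282240 arrangements keep them apart.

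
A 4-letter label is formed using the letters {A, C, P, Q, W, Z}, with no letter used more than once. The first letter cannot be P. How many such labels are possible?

300

The first letter has 6−1 = 5 choices (anything except P).
The remaining 3 letters are filled from the other 5 symbols without repetition: 5 × 4 × 3 = 60.
Total: 5 × 60 = 300.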